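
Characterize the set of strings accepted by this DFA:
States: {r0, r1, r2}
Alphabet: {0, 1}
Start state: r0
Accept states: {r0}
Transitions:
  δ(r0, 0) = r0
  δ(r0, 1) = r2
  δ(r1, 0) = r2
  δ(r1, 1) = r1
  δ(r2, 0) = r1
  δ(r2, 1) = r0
Testing a few strings:
  '110' → accept
  '100' → reject
  '000' → accept
  '1001' → accept
State roles: r0=value ≡ 0 (mod 3); r1=value ≡ 2 (mod 3); r2=value ≡ 1 (mod 3)
All binary strings representing a multiple of 3 (read in base 2; leading zeros allowed and ε counts as 0)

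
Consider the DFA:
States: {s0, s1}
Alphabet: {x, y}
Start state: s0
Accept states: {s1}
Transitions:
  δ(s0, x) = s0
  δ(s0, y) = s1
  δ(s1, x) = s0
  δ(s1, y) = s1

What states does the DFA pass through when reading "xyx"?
read 'x': s0 → s0
  read 'y': s0 → s1
  read 'x': s1 → s0
s0 -> s0 -> s1 -> s0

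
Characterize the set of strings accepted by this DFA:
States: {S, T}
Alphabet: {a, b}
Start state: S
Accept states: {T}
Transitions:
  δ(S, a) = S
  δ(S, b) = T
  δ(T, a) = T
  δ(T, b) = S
Testing a few strings:
  'aa' → reject
  'bb' → reject
  'baa' → accept
  'bba' → reject
State roles: S=even number of b's so far; T=odd number of b's so far
All strings over {a,b} with an odd number of b's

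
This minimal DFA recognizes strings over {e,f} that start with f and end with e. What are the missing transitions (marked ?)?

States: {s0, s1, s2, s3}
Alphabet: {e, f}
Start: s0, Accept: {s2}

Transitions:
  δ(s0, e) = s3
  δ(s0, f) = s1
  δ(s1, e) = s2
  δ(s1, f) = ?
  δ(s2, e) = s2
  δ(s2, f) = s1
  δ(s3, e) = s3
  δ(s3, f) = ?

From the language and accept set, identify what each state tracks — s0: no input read; s1: started with f, last symbol f; s2: started with f, last symbol e; s3: started with e (dead).
Each missing δ(q, a) is the state matching the new tracked value after reading a.
δ(s1, f) = s1; δ(s3, f) = s3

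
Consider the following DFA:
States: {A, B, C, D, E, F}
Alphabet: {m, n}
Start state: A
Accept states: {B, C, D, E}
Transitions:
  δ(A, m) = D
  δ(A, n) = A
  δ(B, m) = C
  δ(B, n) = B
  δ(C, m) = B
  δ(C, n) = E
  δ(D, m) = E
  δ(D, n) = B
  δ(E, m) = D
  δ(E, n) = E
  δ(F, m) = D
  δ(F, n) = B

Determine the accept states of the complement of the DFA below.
Complement accept states = All states \ Original accept states
= {A, B, C, D, E, F} \ {B, C, D, E}
{A, F}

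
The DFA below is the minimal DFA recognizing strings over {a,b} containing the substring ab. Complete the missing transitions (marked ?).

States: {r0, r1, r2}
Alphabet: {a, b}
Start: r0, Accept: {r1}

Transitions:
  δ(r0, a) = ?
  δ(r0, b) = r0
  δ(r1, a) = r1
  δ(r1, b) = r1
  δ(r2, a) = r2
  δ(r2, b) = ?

From the language and accept set, identify what each state tracks — r0: no a seen yet; r1: substring ab seen; r2: seen a a, waiting for b.
Each missing δ(q, a) is the state matching the new tracked value after reading a.
δ(r0, a) = r2; δ(r2, b) = r1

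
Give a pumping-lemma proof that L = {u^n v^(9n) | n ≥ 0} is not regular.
Assume L is regular with pumping length p. Idea: pumping the u-block breaks the 1:9 ratio.
Choose s = u^p v^(9p) (length 10p ≥ p). By the pumping lemma, s = xyz with |xy| ≤ p, |y| > 0, so y = u^k with k ≥ 1. Then xy²z = u^(p+k) v^(9p). For this to be in L we would need 9p = 9(p+k), i.e. 9k = 0, contradicting k ≥ 1. So xy²z ∉ L.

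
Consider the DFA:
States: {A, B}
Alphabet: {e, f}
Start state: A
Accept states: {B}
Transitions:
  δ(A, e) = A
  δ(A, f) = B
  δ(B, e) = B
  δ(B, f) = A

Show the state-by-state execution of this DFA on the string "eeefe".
read 'e': A → A
  read 'e': A → A
  read 'e': A → A
  read 'f': A → B
  read 'e': B → B
A -> A -> A -> A -> B -> B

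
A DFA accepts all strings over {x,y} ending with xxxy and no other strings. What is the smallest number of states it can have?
By Myhill–Nerode, count the distinguishable equivalence classes: 5 classes — one per longest suffix of the input that is a prefix of 'xxxy' (lengths 0 through 4); only the length-4 class is accepting.
5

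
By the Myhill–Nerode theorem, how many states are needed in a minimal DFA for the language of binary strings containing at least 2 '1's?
By Myhill–Nerode, count the distinguishable equivalence classes: 3 classes — having seen 0, 1, or ≥2 copies of '1'; any two classes i < j (j ≤ 2) are distinguished by the string 1^(2−j), which takes class j to 2 copies (accepted) but leaves class i below 2 (rejected).
3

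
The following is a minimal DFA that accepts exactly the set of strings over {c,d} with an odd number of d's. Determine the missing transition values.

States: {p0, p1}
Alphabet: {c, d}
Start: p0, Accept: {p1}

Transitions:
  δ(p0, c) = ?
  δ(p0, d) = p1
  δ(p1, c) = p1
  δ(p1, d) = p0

From the language and accept set, identify what each state tracks — p0: even number of d's so far; p1: odd number of d's so far.
Each missing δ(q, a) is the state matching the new tracked value after reading a.
δ(p0, c) = p0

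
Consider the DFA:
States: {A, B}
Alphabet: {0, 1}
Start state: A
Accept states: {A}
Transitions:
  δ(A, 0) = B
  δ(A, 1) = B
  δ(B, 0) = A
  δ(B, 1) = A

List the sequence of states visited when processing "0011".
read '0': A → B
  read '0': B → A
  read '1': A → B
  read '1': B → A
A -> B -> A -> B -> A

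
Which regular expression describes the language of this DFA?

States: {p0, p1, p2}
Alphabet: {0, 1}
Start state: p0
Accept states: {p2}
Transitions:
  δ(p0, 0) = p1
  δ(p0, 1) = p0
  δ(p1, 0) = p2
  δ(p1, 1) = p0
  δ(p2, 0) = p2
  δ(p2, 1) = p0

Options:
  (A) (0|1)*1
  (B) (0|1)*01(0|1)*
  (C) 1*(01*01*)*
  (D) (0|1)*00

Check each option against the DFA on short strings; one disagreement eliminates an option:
  (A) (0|1)*1: on '1' the DFA goes p0 → p0 and rejects (p0 ∉ Accept), but the regex matches it → eliminate
  (B) (0|1)*01(0|1)*: on '00' the DFA goes p0 → p1 → p2 and accepts (p2 ∈ Accept), but the regex does not match it → eliminate
  (C) 1*(01*01*)*: on ε the DFA stays in p0 and rejects (p0 ∉ Accept), but the regex matches it → eliminate
  (D) (0|1)*00: agrees with the DFA on every string of length ≤ 6
Only (D) is consistent with the DFA.
(D) (0|1)*00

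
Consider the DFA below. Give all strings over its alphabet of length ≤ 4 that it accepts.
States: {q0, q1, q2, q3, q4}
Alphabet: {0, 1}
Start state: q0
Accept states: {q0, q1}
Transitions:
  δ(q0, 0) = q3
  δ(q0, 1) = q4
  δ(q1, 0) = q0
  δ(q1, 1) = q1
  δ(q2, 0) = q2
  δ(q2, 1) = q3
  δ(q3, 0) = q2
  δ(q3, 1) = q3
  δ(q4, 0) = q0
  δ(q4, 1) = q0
ε, 10, 11, 1010, 1011, 1110, 1111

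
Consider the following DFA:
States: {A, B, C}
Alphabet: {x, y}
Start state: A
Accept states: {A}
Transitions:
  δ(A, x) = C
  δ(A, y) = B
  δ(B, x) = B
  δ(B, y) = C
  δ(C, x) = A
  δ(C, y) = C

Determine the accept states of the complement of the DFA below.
Complement accept states = All states \ Original accept states
= {A, B, C} \ {A}
{B, C}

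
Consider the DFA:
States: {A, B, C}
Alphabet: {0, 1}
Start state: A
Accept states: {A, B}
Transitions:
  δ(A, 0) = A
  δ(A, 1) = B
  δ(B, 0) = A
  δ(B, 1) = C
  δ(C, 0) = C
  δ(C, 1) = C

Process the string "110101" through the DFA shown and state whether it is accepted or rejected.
Processing string "110101":
  A --1--> B
  B --1--> C
  C --0--> C
  C --1--> C
  C --0--> C
  C --1--> C
Final state: C
Accept states: {A, B}
No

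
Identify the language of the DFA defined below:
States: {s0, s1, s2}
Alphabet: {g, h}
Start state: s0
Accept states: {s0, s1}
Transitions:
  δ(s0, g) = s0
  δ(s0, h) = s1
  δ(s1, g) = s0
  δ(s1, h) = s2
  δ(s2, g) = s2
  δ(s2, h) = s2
Testing a few strings:
  'h' → accept
  'g' → accept
  'hg' → accept
  'gghh' → reject
State roles: s0=last symbol not h (ok); s1=last symbol h (ok); s2=saw hh (dead)
All strings over {g,h} with no two consecutive h's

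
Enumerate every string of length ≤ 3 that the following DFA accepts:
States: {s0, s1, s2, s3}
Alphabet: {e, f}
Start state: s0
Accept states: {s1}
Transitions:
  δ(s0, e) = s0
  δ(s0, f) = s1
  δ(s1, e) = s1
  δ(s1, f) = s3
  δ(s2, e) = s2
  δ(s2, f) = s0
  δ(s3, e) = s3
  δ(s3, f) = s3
f, ef, fe, eef, efe, fee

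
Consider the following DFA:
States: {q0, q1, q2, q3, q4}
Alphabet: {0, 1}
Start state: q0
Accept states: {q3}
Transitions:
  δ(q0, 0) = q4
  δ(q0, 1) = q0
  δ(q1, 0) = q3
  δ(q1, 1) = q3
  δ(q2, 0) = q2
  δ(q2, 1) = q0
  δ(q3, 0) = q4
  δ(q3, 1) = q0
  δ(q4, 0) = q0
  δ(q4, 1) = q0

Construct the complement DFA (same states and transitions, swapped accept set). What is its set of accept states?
Complement accept states = All states \ Original accept states
= {q0, q1, q2, q3, q4} \ {q3}
{q0, q1, q2, q4}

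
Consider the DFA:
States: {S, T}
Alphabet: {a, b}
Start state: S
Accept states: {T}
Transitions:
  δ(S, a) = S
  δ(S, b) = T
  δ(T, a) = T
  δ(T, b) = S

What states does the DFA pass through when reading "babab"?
read 'b': S → T
  read 'a': T → T
  read 'b': T → S
  read 'a': S → S
  read 'b': S → T
S -> T -> T -> S -> S -> T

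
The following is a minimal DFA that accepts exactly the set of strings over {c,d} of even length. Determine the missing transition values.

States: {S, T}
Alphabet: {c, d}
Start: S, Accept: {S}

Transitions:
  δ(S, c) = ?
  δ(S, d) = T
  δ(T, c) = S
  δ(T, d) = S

From the language and accept set, identify what each state tracks — S: even length so far; T: odd length so far.
Each missing δ(q, a) is the state matching the new tracked value after reading a.
δ(S, c) = T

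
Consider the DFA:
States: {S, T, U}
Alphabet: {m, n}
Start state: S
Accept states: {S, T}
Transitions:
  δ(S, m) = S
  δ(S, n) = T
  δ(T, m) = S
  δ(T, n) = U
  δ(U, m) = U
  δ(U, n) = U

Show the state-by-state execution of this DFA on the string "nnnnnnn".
read 'n': S → T
  read 'n': T → U
  read 'n': U → U
  read 'n': U → U
  read 'n': U → U
  read 'n': U → U
  read 'n': U → U
S -> T -> U -> U -> U -> U -> U -> U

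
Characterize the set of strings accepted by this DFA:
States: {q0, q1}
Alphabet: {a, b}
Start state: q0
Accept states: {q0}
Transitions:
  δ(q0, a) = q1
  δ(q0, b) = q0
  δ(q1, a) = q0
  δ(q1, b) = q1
Testing a few strings:
  'a' → reject
  'aaa' → reject
  'ab' → reject
  'b' → accept
State roles: q0=even number of a's so far; q1=odd number of a's so far
All strings over {a,b} with an even number of a's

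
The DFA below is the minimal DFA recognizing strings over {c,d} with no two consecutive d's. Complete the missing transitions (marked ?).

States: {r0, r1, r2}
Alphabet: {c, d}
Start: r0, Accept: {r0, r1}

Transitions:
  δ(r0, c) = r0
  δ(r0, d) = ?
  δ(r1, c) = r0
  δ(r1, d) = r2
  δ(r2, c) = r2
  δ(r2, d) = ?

From the language and accept set, identify what each state tracks — r0: last symbol not d (ok); r1: last symbol d (ok); r2: saw dd (dead).
Each missing δ(q, a) is the state matching the new tracked value after reading a.
δ(r0, d) = r1; δ(r2, d) = r2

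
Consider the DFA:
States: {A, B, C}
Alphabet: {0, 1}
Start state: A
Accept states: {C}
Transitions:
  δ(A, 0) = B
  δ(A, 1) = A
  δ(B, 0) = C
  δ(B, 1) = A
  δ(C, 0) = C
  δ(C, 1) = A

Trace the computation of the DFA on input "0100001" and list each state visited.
read '0': A → B
  read '1': B → A
  read '0': A → B
  read '0': B → C
  read '0': C → C
  read '0': C → C
  read '1': C → A
A -> B -> A -> B -> C -> C -> C -> A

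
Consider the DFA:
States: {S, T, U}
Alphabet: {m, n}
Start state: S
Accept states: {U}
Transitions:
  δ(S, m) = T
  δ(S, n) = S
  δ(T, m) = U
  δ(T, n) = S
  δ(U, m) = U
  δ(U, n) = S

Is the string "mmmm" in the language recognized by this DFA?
Processing string "mmmm":
  S --m--> T
  T --m--> U
  U --m--> U
  U --m--> U
Final state: U
Accept states: {U}
Yes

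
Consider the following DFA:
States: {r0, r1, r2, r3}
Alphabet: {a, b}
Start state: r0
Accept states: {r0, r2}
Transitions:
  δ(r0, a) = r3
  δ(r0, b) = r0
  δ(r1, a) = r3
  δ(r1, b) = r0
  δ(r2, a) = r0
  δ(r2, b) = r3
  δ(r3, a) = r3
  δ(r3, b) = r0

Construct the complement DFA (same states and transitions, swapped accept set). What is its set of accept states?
Complement accept states = All states \ Original accept states
= {r0, r1, r2, r3} \ {r0, r2}
{r1, r3}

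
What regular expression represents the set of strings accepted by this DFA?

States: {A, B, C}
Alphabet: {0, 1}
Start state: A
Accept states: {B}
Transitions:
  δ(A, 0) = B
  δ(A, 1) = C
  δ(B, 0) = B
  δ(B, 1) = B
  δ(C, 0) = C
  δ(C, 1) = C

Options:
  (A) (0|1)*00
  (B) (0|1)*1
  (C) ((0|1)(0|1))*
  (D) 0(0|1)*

Check each option against the DFA on short strings; one disagreement eliminates an option:
  (A) (0|1)*00: on '0' the DFA goes A → B and accepts (B ∈ Accept), but the regex does not match it → eliminate
  (B) (0|1)*1: on '0' the DFA goes A → B and accepts (B ∈ Accept), but the regex does not match it → eliminate
  (C) ((0|1)(0|1))*: on ε the DFA stays in A and rejects (A ∉ Accept), but the regex matches it → eliminate
  (D) 0(0|1)*: agrees with the DFA on every string of length ≤ 6
Only (D) is consistent with the DFA.
(D) 0(0|1)*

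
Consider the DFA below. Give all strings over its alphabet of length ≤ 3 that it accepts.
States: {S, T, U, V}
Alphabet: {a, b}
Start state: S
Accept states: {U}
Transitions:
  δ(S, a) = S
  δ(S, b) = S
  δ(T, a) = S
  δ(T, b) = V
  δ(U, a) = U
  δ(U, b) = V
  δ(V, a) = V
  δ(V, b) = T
None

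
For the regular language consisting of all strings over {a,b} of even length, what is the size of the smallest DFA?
By Myhill–Nerode, count the distinguishable equivalence classes: two classes — parity of the length.
2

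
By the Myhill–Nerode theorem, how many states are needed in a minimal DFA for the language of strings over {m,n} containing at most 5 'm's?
By Myhill–Nerode, count the distinguishable equivalence classes: 7 classes — having seen 0, 1, …, 5, or >5 copies of 'm'; counts 0 through 5 are accepting and >5 is dead.
7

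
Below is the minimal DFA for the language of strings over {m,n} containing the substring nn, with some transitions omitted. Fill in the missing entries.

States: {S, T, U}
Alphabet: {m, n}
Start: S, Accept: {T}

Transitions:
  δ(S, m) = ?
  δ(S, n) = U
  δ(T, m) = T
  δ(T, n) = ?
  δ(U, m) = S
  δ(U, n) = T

From the language and accept set, identify what each state tracks — S: no progress toward nn; T: substring nn seen; U: one trailing n.
Each missing δ(q, a) is the state matching the new tracked value after reading a.
δ(S, m) = S; δ(T, n) = T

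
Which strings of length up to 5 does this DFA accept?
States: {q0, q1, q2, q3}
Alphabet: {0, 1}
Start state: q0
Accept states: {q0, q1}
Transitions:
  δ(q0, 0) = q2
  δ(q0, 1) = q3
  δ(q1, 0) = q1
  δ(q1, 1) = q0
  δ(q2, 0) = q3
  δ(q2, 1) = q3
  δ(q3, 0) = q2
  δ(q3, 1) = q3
ε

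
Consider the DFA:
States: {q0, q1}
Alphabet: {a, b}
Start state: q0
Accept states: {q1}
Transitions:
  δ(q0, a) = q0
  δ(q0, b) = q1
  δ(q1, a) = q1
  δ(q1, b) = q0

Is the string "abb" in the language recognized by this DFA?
Processing string "abb":
  q0 --a--> q0
  q0 --b--> q1
  q1 --b--> q0
Final state: q0
Accept states: {q1}
No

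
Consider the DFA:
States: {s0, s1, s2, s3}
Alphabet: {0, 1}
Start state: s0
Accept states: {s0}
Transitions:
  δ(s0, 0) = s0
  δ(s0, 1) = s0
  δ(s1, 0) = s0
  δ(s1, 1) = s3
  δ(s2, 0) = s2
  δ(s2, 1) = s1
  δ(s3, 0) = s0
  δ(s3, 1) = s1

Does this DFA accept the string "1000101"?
Processing string "1000101":
  s0 --1--> s0
  s0 --0--> s0
  s0 --0--> s0
  s0 --0--> s0
  s0 --1--> s0
  s0 --0--> s0
  s0 --1--> s0
Final state: s0
Accept states: {s0}
Yes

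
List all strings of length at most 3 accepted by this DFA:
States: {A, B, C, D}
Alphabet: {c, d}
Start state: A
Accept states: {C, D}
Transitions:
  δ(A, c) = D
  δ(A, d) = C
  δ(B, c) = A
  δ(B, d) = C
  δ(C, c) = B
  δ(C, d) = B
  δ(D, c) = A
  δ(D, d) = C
c, d, cd, ccc, ccd, dcd, ddd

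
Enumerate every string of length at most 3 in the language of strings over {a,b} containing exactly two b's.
bb, abb, bab, bba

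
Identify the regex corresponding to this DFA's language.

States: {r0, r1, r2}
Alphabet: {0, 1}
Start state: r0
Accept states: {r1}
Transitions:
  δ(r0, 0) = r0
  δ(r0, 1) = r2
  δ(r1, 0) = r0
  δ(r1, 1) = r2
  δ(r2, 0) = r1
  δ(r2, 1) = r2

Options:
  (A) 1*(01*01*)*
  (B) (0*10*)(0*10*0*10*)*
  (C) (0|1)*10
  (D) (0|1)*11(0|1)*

Check each option against the DFA on short strings; one disagreement eliminates an option:
  (A) 1*(01*01*)*: on ε the DFA stays in r0 and rejects (r0 ∉ Accept), but the regex matches it → eliminate
  (B) (0*10*)(0*10*0*10*)*: on '1' the DFA goes r0 → r2 and rejects (r2 ∉ Accept), but the regex matches it → eliminate
  (C) (0|1)*10: agrees with the DFA on every string of length ≤ 6
  (D) (0|1)*11(0|1)*: on '10' the DFA goes r0 → r2 → r1 and accepts (r1 ∈ Accept), but the regex does not match it → eliminate
Only (C) is consistent with the DFA.
(C) (0|1)*10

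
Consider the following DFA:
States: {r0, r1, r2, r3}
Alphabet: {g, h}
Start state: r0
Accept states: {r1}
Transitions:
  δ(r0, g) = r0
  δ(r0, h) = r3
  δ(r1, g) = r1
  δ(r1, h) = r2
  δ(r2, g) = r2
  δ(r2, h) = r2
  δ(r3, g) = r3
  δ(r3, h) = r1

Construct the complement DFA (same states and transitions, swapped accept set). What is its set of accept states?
Complement accept states = All states \ Original accept states
= {r0, r1, r2, r3} \ {r1}
{r0, r2, r3}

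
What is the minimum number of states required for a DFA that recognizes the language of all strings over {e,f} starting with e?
By Myhill–Nerode, count the distinguishable equivalence classes: three classes — empty / started with e / started with f (dead).
3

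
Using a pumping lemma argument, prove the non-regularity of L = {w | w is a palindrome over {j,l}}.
Assume L is regular with pumping length p. Idea: pumping the leading j-block breaks the symmetry.
Choose s = j^p l j^p (a palindrome of length 2p+1 ≥ p). By the pumping lemma, s = xyz with |xy| ≤ p, |y| > 0, so y = j^k with k > 0 (xy lies entirely in the first j^p). Then xy²z = j^(p+k) l j^p, which is not a palindrome since p+k ≠ p.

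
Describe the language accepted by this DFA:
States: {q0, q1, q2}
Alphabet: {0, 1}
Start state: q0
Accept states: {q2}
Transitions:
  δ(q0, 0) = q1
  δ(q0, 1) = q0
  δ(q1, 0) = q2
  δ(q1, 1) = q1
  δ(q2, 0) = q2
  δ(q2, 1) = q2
Testing a few strings:
  '1' → reject
  '11' → reject
  '0010' → accept
  '100' → accept
State roles: q0=zero 0's seen; q1=one 0 seen; q2=≥ two 0's seen
All binary strings containing at least two 0's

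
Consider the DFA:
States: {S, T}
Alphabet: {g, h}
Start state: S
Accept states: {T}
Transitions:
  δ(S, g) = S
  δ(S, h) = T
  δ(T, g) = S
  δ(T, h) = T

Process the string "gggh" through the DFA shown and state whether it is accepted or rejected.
Processing string "gggh":
  S --g--> S
  S --g--> S
  S --g--> S
  S --h--> T
Final state: T
Accept states: {T}
Yes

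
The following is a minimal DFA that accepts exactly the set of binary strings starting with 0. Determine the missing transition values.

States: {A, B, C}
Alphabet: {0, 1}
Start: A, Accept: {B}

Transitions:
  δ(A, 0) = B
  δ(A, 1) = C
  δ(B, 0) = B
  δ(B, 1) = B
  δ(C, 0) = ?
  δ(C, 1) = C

From the language and accept set, identify what each state tracks — A: no input read; B: started with 0; C: started with 1 (dead).
Each missing δ(q, a) is the state matching the new tracked value after reading a.
δ(C, 0) = C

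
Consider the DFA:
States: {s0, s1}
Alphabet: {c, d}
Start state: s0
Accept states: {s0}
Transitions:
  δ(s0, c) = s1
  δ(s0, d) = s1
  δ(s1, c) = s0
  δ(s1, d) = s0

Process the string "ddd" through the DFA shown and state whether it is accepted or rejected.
Processing string "ddd":
  s0 --d--> s1
  s1 --d--> s0
  s0 --d--> s1
Final state: s1
Accept states: {s0}
No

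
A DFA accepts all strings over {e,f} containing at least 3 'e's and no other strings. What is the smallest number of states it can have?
By Myhill–Nerode, count the distinguishable equivalence classes: 4 classes — having seen 0, 1, 2, or ≥3 copies of 'e'; any two classes i < j (j ≤ 3) are distinguished by the string e^(3−j), which takes class j to 3 copies (accepted) but leaves class i below 3 (rejected).
4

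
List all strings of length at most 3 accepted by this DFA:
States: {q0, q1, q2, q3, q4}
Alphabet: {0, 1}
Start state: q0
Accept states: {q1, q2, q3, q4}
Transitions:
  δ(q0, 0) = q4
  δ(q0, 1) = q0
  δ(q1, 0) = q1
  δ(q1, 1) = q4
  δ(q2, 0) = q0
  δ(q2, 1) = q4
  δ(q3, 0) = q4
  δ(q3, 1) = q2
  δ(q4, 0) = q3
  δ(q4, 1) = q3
0, 00, 01, 10, 000, 001, 010, 011, 100, 101, 110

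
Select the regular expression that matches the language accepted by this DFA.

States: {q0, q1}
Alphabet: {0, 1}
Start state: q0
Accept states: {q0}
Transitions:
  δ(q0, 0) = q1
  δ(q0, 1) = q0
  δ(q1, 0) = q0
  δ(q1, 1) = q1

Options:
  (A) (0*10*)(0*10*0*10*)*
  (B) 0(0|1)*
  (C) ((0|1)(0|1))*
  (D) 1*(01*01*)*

Check each option against the DFA on short strings; one disagreement eliminates an option:
  (A) (0*10*)(0*10*0*10*)*: on ε the DFA stays in q0 and accepts (q0 ∈ Accept), but the regex does not match it → eliminate
  (B) 0(0|1)*: on ε the DFA stays in q0 and accepts (q0 ∈ Accept), but the regex does not match it → eliminate
  (C) ((0|1)(0|1))*: on '1' the DFA goes q0 → q0 and accepts (q0 ∈ Accept), but the regex does not match it → eliminate
  (D) 1*(01*01*)*: agrees with the DFA on every string of length ≤ 6
Only (D) is consistent with the DFA.
(D) 1*(01*01*)*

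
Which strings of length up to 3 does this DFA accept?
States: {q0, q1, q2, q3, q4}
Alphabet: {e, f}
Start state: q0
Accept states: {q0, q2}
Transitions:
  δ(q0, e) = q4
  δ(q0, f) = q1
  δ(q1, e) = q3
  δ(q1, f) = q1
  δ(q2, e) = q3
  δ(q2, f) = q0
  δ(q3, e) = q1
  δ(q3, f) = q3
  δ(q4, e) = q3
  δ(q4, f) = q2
ε, ef, eff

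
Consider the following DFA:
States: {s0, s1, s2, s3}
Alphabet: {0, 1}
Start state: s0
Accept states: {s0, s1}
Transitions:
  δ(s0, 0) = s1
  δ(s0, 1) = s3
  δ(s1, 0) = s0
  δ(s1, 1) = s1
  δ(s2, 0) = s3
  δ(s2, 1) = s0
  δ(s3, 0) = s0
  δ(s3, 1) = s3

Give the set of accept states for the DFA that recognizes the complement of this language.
Complement accept states = All states \ Original accept states
= {s0, s1, s2, s3} \ {s0, s1}
{s2, s3}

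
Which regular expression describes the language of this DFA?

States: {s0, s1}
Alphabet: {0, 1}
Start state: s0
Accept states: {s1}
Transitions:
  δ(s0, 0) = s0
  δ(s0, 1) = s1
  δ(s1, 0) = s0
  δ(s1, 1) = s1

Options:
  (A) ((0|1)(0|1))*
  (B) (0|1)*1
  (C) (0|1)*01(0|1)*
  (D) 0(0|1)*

Check each option against the DFA on short strings; one disagreement eliminates an option:
  (A) ((0|1)(0|1))*: on ε the DFA stays in s0 and rejects (s0 ∉ Accept), but the regex matches it → eliminate
  (B) (0|1)*1: agrees with the DFA on every string of length ≤ 6
  (C) (0|1)*01(0|1)*: on '1' the DFA goes s0 → s1 and accepts (s1 ∈ Accept), but the regex does not match it → eliminate
  (D) 0(0|1)*: on '0' the DFA goes s0 → s0 and rejects (s0 ∉ Accept), but the regex matches it → eliminate
Only (B) is consistent with the DFA.
(B) (0|1)*1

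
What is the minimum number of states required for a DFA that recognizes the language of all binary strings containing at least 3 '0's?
By Myhill–Nerode, count the distinguishable equivalence classes: 4 classes — having seen 0, 1, 2, or ≥3 copies of '0'; any two classes i < j (j ≤ 3) are distinguished by the string 0^(3−j), which takes class j to 3 copies (accepted) but leaves class i below 3 (rejected).
4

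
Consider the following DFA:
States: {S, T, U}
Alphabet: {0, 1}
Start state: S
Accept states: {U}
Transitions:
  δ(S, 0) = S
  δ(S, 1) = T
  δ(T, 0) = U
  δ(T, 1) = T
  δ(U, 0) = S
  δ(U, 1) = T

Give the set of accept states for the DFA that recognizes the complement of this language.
Complement accept states = All states \ Original accept states
= {S, T, U} \ {U}
{S, T}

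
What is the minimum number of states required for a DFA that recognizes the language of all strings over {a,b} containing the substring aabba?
By Myhill–Nerode, count the distinguishable equivalence classes: 6 classes — one per longest suffix of the input that is a prefix of 'aabba' (lengths 0 through 4), plus an absorbing 'already seen aabba' class.
6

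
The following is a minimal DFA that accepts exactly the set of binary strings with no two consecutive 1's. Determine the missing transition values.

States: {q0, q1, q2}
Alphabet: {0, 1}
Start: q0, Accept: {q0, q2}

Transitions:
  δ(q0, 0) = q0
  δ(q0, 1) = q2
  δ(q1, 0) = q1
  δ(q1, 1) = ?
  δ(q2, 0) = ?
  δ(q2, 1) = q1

From the language and accept set, identify what each state tracks — q0: last symbol not 1 (ok); q1: saw 11 (dead); q2: last symbol 1 (ok).
Each missing δ(q, a) is the state matching the new tracked value after reading a.
δ(q1, 1) = q1; δ(q2, 0) = q0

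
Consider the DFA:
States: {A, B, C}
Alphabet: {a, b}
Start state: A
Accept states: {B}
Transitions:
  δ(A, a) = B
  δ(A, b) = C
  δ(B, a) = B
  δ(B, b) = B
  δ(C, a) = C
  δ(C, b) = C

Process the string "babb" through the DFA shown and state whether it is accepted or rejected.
Processing string "babb":
  A --b--> C
  C --a--> C
  C --b--> C
  C --b--> C
Final state: C
Accept states: {B}
No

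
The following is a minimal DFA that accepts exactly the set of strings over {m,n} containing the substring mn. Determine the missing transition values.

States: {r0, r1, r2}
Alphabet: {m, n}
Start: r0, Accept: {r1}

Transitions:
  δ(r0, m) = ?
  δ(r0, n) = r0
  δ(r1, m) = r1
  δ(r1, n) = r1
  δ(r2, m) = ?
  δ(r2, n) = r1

From the language and accept set, identify what each state tracks — r0: no m seen yet; r1: substring mn seen; r2: seen a m, waiting for n.
Each missing δ(q, a) is the state matching the new tracked value after reading a.
δ(r0, m) = r2; δ(r2, m) = r2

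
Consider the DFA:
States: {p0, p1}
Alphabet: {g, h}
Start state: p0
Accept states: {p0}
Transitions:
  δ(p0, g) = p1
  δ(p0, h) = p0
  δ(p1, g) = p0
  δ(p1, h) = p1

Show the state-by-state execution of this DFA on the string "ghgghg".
read 'g': p0 → p1
  read 'h': p1 → p1
  read 'g': p1 → p0
  read 'g': p0 → p1
  read 'h': p1 → p1
  read 'g': p1 → p0
p0 -> p1 -> p1 -> p0 -> p1 -> p1 -> p0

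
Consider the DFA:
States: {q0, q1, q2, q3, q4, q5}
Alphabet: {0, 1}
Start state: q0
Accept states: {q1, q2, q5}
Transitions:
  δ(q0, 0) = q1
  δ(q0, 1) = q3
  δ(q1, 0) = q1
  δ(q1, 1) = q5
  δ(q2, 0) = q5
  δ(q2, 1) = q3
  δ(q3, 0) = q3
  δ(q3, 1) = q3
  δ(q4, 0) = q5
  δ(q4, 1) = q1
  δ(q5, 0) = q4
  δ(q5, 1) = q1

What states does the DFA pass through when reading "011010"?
read '0': q0 → q1
  read '1': q1 → q5
  read '1': q5 → q1
  read '0': q1 → q1
  read '1': q1 → q5
  read '0': q5 → q4
q0 -> q1 -> q5 -> q1 -> q1 -> q5 -> q4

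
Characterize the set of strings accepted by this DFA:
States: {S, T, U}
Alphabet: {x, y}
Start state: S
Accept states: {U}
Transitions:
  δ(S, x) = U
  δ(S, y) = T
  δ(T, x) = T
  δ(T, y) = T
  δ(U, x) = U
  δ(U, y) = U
Testing a few strings:
  'yy' → reject
  'x' → accept
  'yx' → reject
  'yxy' → reject
State roles: S=no input read; T=started with y (dead); U=started with x
All strings over {x,y} starting with x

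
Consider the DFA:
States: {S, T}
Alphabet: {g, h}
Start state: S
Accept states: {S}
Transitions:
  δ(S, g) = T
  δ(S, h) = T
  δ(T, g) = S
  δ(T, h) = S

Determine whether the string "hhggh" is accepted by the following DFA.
Processing string "hhggh":
  S --h--> T
  T --h--> S
  S --g--> T
  T --g--> S
  S --h--> T
Final state: T
Accept states: {S}
No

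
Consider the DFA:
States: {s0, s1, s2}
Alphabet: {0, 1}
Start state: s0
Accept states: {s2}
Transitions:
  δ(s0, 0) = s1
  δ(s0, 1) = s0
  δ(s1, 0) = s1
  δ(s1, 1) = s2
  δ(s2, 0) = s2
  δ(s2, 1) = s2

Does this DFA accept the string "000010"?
Processing string "000010":
  s0 --0--> s1
  s1 --0--> s1
  s1 --0--> s1
  s1 --0--> s1
  s1 --1--> s2
  s2 --0--> s2
Final state: s2
Accept states: {s2}
Yes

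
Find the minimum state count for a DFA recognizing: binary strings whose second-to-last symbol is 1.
By Myhill–Nerode, count the distinguishable equivalence classes: 2^2 = 4 classes — the DFA must remember the last 2 symbols read; every pair of distinct length-2 suffixes is distinguishable by some continuation.
4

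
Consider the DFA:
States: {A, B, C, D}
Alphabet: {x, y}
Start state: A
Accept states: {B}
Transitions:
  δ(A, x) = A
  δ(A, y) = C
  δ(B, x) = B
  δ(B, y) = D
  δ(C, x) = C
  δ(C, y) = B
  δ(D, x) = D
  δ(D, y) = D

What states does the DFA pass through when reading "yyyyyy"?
read 'y': A → C
  read 'y': C → B
  read 'y': B → D
  read 'y': D → D
  read 'y': D → D
  read 'y': D → D
A -> C -> B -> D -> D -> D -> D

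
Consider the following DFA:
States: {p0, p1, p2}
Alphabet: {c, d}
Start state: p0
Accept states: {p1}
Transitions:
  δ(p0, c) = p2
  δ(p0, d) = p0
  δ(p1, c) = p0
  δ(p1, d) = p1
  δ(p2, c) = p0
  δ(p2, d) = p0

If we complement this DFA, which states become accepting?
Complement accept states = All states \ Original accept states
= {p0, p1, p2} \ {p1}
{p0, p2}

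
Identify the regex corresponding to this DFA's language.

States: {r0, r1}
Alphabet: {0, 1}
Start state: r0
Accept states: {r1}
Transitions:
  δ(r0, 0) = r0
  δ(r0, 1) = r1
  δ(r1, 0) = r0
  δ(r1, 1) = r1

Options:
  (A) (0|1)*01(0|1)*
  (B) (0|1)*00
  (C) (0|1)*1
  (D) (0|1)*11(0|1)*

Check each option against the DFA on short strings; one disagreement eliminates an option:
  (A) (0|1)*01(0|1)*: on '1' the DFA goes r0 → r1 and accepts (r1 ∈ Accept), but the regex does not match it → eliminate
  (B) (0|1)*00: on '1' the DFA goes r0 → r1 and accepts (r1 ∈ Accept), but the regex does not match it → eliminate
  (C) (0|1)*1: agrees with the DFA on every string of length ≤ 6
  (D) (0|1)*11(0|1)*: on '1' the DFA goes r0 → r1 and accepts (r1 ∈ Accept), but the regex does not match it → eliminate
Only (C) is consistent with the DFA.
(C) (0|1)*1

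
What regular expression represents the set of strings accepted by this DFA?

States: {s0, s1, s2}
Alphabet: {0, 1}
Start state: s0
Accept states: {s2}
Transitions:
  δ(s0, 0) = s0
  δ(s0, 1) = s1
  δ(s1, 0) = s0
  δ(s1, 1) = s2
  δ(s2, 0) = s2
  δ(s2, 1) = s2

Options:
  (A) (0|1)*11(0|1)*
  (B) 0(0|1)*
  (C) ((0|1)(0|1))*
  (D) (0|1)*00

Check each option against the DFA on short strings; one disagreement eliminates an option:
  (A) (0|1)*11(0|1)*: agrees with the DFA on every string of length ≤ 6
  (B) 0(0|1)*: on '0' the DFA goes s0 → s0 and rejects (s0 ∉ Accept), but the regex matches it → eliminate
  (C) ((0|1)(0|1))*: on ε the DFA stays in s0 and rejects (s0 ∉ Accept), but the regex matches it → eliminate
  (D) (0|1)*00: on '00' the DFA goes s0 → s0 → s0 and rejects (s0 ∉ Accept), but the regex matches it → eliminate
Only (A) is consistent with the DFA.
(A) (0|1)*11(0|1)*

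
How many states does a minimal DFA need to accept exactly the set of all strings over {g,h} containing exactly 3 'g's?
By Myhill–Nerode, count the distinguishable equivalence classes: 5 classes — having seen 0, 1, …, 3, or >3 copies of 'g'; the count-3 class is the only accepting one and >3 is dead.
5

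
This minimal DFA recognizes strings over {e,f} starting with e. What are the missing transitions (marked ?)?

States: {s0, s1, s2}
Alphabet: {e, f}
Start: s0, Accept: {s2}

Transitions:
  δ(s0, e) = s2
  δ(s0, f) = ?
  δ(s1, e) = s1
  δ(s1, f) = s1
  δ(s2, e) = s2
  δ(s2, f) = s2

From the language and accept set, identify what each state tracks — s0: no input read; s1: started with f (dead); s2: started with e.
Each missing δ(q, a) is the state matching the new tracked value after reading a.
δ(s0, f) = s1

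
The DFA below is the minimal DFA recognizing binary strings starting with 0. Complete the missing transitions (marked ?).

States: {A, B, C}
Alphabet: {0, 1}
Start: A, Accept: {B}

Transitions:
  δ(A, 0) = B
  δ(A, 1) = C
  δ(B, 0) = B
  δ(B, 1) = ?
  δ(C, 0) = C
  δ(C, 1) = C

From the language and accept set, identify what each state tracks — A: no input read; B: started with 0; C: started with 1 (dead).
Each missing δ(q, a) is the state matching the new tracked value after reading a.
δ(B, 1) = B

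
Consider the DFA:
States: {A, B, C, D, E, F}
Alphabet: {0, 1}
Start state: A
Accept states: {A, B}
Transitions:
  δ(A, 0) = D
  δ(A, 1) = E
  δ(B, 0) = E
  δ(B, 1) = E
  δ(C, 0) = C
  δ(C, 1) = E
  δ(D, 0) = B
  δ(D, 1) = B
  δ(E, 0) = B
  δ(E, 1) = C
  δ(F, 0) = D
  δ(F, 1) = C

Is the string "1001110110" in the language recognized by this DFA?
Processing string "1001110110":
  A --1--> E
  E --0--> B
  B --0--> E
  E --1--> C
  C --1--> E
  E --1--> C
  C --0--> C
  C --1--> E
  E --1--> C
  C --0--> C
Final state: C
Accept states: {A, B}
No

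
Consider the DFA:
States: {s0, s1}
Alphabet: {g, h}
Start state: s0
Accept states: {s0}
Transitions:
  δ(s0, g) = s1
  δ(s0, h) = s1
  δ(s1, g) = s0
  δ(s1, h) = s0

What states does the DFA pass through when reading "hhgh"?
read 'h': s0 → s1
  read 'h': s1 → s0
  read 'g': s0 → s1
  read 'h': s1 → s0
s0 -> s1 -> s0 -> s1 -> s0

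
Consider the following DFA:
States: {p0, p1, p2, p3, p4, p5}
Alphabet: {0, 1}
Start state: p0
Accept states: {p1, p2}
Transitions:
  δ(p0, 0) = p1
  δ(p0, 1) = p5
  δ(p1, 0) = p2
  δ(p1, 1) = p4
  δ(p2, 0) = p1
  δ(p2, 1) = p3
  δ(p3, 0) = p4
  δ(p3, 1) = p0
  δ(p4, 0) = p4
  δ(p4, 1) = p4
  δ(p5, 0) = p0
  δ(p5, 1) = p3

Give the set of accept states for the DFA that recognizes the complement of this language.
Complement accept states = All states \ Original accept states
= {p0, p1, p2, p3, p4, p5} \ {p1, p2}
{p0, p3, p4, p5}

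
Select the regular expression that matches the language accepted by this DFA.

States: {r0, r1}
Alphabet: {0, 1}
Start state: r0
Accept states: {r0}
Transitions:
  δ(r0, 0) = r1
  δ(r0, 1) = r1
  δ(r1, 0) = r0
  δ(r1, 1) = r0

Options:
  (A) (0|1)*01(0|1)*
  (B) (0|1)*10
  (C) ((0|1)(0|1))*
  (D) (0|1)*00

Check each option against the DFA on short strings; one disagreement eliminates an option:
  (A) (0|1)*01(0|1)*: on ε the DFA stays in r0 and accepts (r0 ∈ Accept), but the regex does not match it → eliminate
  (B) (0|1)*10: on ε the DFA stays in r0 and accepts (r0 ∈ Accept), but the regex does not match it → eliminate
  (C) ((0|1)(0|1))*: agrees with the DFA on every string of length ≤ 6
  (D) (0|1)*00: on ε the DFA stays in r0 and accepts (r0 ∈ Accept), but the regex does not match it → eliminate
Only (C) is consistent with the DFA.
(C) ((0|1)(0|1))*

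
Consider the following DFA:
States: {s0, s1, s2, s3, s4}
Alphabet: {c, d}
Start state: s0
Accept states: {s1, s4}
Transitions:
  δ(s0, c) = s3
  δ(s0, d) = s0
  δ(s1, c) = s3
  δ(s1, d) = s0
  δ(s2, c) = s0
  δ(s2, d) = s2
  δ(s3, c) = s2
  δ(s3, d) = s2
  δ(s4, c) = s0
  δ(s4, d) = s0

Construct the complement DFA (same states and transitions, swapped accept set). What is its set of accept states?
Complement accept states = All states \ Original accept states
= {s0, s1, s2, s3, s4} \ {s1, s4}
{s0, s2, s3}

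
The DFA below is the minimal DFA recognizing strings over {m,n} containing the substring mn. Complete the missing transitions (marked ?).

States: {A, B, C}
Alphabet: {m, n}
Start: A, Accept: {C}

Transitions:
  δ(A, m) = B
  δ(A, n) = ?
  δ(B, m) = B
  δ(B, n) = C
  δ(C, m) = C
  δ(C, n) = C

From the language and accept set, identify what each state tracks — A: no m seen yet; B: seen a m, waiting for n; C: substring mn seen.
Each missing δ(q, a) is the state matching the new tracked value after reading a.
δ(A, n) = A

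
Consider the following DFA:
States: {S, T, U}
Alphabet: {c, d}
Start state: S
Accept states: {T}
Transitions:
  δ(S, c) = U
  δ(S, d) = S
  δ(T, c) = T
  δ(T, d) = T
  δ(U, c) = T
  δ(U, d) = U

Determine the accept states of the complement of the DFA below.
Complement accept states = All states \ Original accept states
= {S, T, U} \ {T}
{S, U}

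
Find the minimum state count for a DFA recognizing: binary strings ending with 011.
By Myhill–Nerode, count the distinguishable equivalence classes: 4 classes — one per longest suffix of the input that is a prefix of '011' (lengths 0 through 3); only the length-3 class is accepting.
4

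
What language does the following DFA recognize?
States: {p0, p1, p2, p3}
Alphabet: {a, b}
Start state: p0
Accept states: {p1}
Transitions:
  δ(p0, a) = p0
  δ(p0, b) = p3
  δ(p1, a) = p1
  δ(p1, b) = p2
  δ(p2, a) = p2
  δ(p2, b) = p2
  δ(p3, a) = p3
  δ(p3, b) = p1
Testing a few strings:
  'aaa' → reject
  'ba' → reject
  'aaaa' → reject
  'b' → reject
State roles: p0=zero b's; p1=two b's; p2=≥ three b's (dead); p3=one b
All strings over {a,b} containing exactly two b's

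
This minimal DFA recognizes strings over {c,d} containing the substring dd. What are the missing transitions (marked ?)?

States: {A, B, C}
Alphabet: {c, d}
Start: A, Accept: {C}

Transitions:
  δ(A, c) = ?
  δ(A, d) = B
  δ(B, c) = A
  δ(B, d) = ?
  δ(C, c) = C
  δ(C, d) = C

From the language and accept set, identify what each state tracks — A: no progress toward dd; B: one trailing d; C: substring dd seen.
Each missing δ(q, a) is the state matching the new tracked value after reading a.
δ(A, c) = A; δ(B, d) = C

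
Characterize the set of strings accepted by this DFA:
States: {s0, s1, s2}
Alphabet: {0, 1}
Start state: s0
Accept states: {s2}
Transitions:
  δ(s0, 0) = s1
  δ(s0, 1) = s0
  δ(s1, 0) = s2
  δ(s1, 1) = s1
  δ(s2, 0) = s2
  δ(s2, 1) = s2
Testing a few strings:
  '001' → accept
  '101' → reject
  '0' → reject
  '1' → reject
State roles: s0=zero 0's seen; s1=one 0 seen; s2=≥ two 0's seen
All binary strings containing at least two 0's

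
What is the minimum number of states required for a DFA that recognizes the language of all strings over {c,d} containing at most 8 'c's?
By Myhill–Nerode, count the distinguishable equivalence classes: 10 classes — having seen 0, 1, …, 8, or >8 copies of 'c'; counts 0 through 8 are accepting and >8 is dead.
10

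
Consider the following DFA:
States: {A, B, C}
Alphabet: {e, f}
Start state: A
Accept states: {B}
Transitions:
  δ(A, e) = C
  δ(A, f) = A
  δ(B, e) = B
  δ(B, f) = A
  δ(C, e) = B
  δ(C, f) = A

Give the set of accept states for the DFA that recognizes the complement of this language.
Complement accept states = All states \ Original accept states
= {A, B, C} \ {B}
{A, C}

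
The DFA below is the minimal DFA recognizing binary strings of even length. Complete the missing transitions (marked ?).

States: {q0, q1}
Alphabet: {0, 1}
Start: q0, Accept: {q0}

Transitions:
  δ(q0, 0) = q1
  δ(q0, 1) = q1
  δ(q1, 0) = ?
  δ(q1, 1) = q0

From the language and accept set, identify what each state tracks — q0: even length so far; q1: odd length so far.
Each missing δ(q, a) is the state matching the new tracked value after reading a.
δ(q1, 0) = q0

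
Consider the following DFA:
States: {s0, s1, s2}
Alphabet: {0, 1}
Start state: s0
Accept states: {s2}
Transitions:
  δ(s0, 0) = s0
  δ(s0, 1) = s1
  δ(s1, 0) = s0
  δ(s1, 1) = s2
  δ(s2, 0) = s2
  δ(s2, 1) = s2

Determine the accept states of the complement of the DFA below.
Complement accept states = All states \ Original accept states
= {s0, s1, s2} \ {s2}
{s0, s1}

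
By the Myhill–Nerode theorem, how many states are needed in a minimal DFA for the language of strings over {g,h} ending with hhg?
By Myhill–Nerode, count the distinguishable equivalence classes: 4 classes — one per longest suffix of the input that is a prefix of 'hhg' (lengths 0 through 3); only the length-3 class is accepting.
4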